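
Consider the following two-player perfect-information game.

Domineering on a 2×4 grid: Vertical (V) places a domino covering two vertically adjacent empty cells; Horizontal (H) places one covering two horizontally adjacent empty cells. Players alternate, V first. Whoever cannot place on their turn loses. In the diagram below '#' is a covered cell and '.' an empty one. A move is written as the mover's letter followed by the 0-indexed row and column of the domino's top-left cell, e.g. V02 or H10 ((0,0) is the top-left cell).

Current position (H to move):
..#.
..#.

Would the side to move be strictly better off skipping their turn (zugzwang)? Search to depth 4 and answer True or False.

[..#./..#.] H move#1: H00:+1/###./..#.*, H10:+1/..#./###.
[###./..#.] V move#2: V03:-1/####/..##*
[####/..##] H move#3: H10:+1/####/####*
[####/####] end (terminal -1, V#4); searched ..#./..#. to 4
if H skipped the turn, V would face:
~ [..#./..#.] V move#1: V00:+1/#.#./#.#.*, V01:+1/.##./.##., V03:-1/..##/..##
~ [#.#./#.#.] end (terminal -1, H#2); searched ..#./..#. to 4
compare (H): move=+1 vs pass=-1

zugzwang(..#./..#., H) = False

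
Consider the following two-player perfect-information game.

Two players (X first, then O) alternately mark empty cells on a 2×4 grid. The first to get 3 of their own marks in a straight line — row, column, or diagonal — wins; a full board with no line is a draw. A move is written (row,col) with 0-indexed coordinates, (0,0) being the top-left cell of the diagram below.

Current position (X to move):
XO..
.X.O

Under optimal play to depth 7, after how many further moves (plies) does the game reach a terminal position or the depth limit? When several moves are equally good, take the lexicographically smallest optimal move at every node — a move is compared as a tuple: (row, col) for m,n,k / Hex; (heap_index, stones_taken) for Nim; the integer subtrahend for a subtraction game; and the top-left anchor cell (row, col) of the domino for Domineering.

PV length from [XO../.X.O]: 4 plies

p1 X@[XO../.X.O]: (0,2)[XOX./.X.O]+0* (0,3)[XO.X/.X.O]+0 (1,0)[XO../XX.O]+0 (1,2)[XO../.XXO]+0
p2 O@[XOX./.X.O]: (0,3)[XOXO/.X.O]+0* (1,0)[XOX./OX.O]+0 (1,2)[XOX./.XOO]+0
p3 X@[XOXO/.X.O]: (1,0)[XOXO/XX.O]+0* (1,2)[XOXO/.XXO]+0
p4 O@[XOXO/XX.O]: (1,2)[XOXO/XXOO]+0*
p5 X@[XOXO/XXOO] terminal +0; root [XO../.X.O] d7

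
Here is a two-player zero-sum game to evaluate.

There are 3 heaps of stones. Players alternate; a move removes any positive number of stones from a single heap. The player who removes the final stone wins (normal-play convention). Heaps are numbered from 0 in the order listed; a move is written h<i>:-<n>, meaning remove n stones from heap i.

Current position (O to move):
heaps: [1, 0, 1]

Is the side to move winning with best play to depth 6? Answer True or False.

O winning at [(1,0,1)]: False

[(1,0,1)] O move#1: h0:-1:-1/(0,0,1)*, h2:-1:-1/(1,0,0)
[(0,0,1)] X move#2: h2:-1:+1/(0,0,0)*
[(0,0,0)] end (terminal -1, O#3); searched (1,0,1) to 6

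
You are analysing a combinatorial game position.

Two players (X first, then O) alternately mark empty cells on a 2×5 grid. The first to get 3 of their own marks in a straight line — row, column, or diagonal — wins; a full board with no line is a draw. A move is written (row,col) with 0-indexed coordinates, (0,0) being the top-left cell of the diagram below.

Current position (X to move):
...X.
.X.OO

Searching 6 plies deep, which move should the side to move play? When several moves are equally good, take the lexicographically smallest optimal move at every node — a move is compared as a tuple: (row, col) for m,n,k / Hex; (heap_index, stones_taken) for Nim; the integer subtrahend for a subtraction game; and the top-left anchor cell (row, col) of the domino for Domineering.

[...X./.X.OO] X move#1: (0,0):-1/X..X./.X.OO, (0,1):-1/.X.X./.X.OO, (0,2):-1/..XX./.X.OO, (0,4):-1/...XX/.X.OO, (1,0):-1/...X./XX.OO, (1,2):+1/...X./.XXOO*
[...X./.XXOO] O move#2: (0,0):-1/O..X./.XXOO*, (0,1):-1/.O.X./.XXOO, (0,2):-1/..OX./.XXOO, (0,4):-1/...XO/.XXOO, (1,0):-1/...X./OXXOO
[O..X./.XXOO] X move#3: (0,1):+1/OX.X./.XXOO*, (0,2):+1/O.XX./.XXOO, (0,4):+1/O..XX/.XXOO, (1,0):+1/O..X./XXXOO
[OX.X./.XXOO] O move#4: (0,2):-1/OXOX./.XXOO*, (0,4):-1/OX.XO/.XXOO, (1,0):-1/OX.X./OXXOO
[OXOX./.XXOO] X move#5: (0,4):+0/OXOXX/.XXOO, (1,0):+1/OXOX./XXXOO*
[OXOX./XXXOO] end (terminal -1, O#6); searched ...X./.X.OO to 6

X's best at [...X./.X.OO]: (1,2)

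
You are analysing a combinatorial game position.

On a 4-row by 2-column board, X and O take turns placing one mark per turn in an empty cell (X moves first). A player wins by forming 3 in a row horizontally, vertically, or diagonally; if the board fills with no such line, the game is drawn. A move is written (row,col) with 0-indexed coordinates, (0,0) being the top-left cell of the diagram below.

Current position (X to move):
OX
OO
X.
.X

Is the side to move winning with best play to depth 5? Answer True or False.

X winning at [OX/OO/X./.X]: False

ply 1, X at OX/OO/X./.X | (2,1)=+0→OX/OO/XX/.X*; (3,0)=+0→OX/OO/X./XX
ply 2, O at OX/OO/XX/.X | (3,0)=+0→OX/OO/XX/OX*
ply 3: OX/OO/XX/OX is terminal +0 (X); from OX/OO/X./.X depth 5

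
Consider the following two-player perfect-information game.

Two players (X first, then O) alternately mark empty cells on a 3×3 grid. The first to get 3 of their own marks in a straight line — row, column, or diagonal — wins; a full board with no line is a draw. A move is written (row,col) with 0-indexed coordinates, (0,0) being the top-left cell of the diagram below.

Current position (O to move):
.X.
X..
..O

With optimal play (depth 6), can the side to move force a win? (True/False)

O winning at [.X./X../..O]: True

[.X./X../..O] O move#1: (0,0):-1/OX./X../..O, (0,2):+1/.XO/X../..O*, (1,1):-1/.X./XO./..O, (1,2):-1/.X./X.O/..O, (2,0):+1/.X./X../O.O, (2,1):-1/.X./X../.OO
[.XO/X../..O] X move#2: (0,0):-1/XXO/X../..O*, (1,1):-1/.XO/XX./..O, (1,2):-1/.XO/X.X/..O, (2,0):-1/.XO/X../X.O, (2,1):-1/.XO/X../.XO
[XXO/X../..O] O move#3: (1,1):-1/XXO/XO./..O, (1,2):+1/XXO/X.O/..O*, (2,0):+1/XXO/X../O.O, (2,1):-1/XXO/X../.OO
[XXO/X.O/..O] end (terminal -1, X#4); searched .X./X../..O to 6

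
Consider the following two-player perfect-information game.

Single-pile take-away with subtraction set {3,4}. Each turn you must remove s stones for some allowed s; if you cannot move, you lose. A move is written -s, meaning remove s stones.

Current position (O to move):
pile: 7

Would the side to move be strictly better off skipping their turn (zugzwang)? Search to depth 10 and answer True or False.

ply 1, O at 7 | -3=-1→4*; -4=-1→3
ply 2, X at 4 | -3=+1→1*; -4=+1→0
ply 3: 1 is terminal -1 (O); from 7 depth 10
if O skipped the turn, X would face:
~ ply 1, X at 7 | -3=-1→4*; -4=-1→3
~ ply 2, O at 4 | -3=+1→1*; -4=+1→0
~ ply 3: 1 is terminal -1 (X); from 7 depth 10
compare (O): move=-1 vs pass=+1

zugzwang(7, O) = True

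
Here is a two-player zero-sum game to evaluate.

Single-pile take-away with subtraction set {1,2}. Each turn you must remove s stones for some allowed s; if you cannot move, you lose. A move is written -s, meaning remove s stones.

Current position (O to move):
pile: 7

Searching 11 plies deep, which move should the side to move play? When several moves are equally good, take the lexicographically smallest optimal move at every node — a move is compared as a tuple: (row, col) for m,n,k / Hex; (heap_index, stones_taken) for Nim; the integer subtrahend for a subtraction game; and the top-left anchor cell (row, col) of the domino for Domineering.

ply 1, O at 7 | -1=+1→6*; -2=-1→5
ply 2, X at 6 | -1=-1→5*; -2=-1→4
ply 3, O at 5 | -1=-1→4; -2=+1→3*
ply 4, X at 3 | -1=-1→2*; -2=-1→1
ply 5, O at 2 | -1=-1→1; -2=+1→0*
ply 6: 0 is terminal -1 (X); from 7 depth 11

O's best at [7]: -1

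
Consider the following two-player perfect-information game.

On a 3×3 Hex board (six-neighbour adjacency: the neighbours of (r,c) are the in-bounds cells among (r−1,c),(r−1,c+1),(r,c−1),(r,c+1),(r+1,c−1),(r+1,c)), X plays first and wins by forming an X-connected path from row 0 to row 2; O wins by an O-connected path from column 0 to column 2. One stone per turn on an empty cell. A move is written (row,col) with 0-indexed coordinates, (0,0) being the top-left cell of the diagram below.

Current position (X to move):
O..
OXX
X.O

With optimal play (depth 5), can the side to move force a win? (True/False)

X winning at [O../OXX/X.O]: True

p1 X@[O../OXX/X.O]: (0,1)[OX./OXX/X.O]+1* (0,2)[O.X/OXX/X.O]+1 (2,1)[O../OXX/XXO]+1
p2 O@[OX./OXX/X.O] terminal -1; root [O../OXX/X.O] d5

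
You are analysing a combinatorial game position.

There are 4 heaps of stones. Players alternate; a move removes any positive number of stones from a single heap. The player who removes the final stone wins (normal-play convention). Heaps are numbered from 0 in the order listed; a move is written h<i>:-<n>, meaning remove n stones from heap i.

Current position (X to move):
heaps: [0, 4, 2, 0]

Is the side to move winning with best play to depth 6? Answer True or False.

[(0,4,2,0)] X move#1: h1:-1:-1/(0,3,2,0), h1:-2:+1/(0,2,2,0)*, h1:-3:-1/(0,1,2,0), h1:-4:-1/(0,0,2,0), h2:-1:-1/(0,4,1,0), h2:-2:-1/(0,4,0,0)
[(0,2,2,0)] O move#2: h1:-1:-1/(0,1,2,0)*, h1:-2:-1/(0,0,2,0), h2:-1:-1/(0,2,1,0), h2:-2:-1/(0,2,0,0)
[(0,1,2,0)] X move#3: h1:-1:-1/(0,0,2,0), h2:-1:+1/(0,1,1,0)*, h2:-2:-1/(0,1,0,0)
[(0,1,1,0)] O move#4: h1:-1:-1/(0,0,1,0)*, h2:-1:-1/(0,1,0,0)
[(0,0,1,0)] X move#5: h2:-1:+1/(0,0,0,0)*
[(0,0,0,0)] end (terminal -1, O#6); searched (0,4,2,0) to 6

X winning at [(0,4,2,0)]: True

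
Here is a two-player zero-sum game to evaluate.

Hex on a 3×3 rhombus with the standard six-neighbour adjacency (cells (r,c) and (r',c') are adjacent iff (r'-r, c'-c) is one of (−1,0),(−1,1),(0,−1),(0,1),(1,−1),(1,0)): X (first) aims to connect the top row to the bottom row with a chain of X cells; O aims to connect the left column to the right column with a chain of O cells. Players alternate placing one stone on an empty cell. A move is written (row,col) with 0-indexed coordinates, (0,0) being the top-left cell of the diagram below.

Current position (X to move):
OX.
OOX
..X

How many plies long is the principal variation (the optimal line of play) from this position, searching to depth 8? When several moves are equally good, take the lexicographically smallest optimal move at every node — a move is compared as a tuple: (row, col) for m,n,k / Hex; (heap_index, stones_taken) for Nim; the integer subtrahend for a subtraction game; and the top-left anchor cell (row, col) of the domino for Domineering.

p1 X@[OX./OOX/..X]: (0,2)[OXX/OOX/..X]+1* (2,0)[OX./OOX/X.X]-1 (2,1)[OX./OOX/.XX]-1
p2 O@[OXX/OOX/..X] terminal -1; root [OX./OOX/..X] d8

PV length from [OX./OOX/..X]: 1 ply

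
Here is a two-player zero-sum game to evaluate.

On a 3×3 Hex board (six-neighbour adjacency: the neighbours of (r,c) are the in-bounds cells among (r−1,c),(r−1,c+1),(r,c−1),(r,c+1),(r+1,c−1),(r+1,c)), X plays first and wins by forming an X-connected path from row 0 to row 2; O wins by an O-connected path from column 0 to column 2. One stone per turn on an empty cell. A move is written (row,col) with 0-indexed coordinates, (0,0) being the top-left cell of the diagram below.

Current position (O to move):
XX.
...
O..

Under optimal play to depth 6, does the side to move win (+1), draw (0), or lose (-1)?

value(XX./.../O.., O) = +1

p1 O@[XX./.../O..]: (0,2)[XXO/.../O..]+1* (1,0)[XX./O../O..]-1 (1,1)[XX./.O./O..]+1 (1,2)[XX./..O/O..]+1 (2,1)[XX./.../OO.]+1 (2,2)[XX./.../O.O]+1
p2 X@[XXO/.../O..]: (1,0)[XXO/X../O..]-1* (1,1)[XXO/.X./O..]-1 (1,2)[XXO/..X/O..]-1 (2,1)[XXO/.../OX.]-1 (2,2)[XXO/.../O.X]-1
p3 O@[XXO/X../O..]: (1,1)[XXO/XO./O..]+1* (1,2)[XXO/X.O/O..]+1 (2,1)[XXO/X../OO.]+1 (2,2)[XXO/X../O.O]+1
p4 X@[XXO/XO./O..] terminal -1; root [XX./.../O..] d6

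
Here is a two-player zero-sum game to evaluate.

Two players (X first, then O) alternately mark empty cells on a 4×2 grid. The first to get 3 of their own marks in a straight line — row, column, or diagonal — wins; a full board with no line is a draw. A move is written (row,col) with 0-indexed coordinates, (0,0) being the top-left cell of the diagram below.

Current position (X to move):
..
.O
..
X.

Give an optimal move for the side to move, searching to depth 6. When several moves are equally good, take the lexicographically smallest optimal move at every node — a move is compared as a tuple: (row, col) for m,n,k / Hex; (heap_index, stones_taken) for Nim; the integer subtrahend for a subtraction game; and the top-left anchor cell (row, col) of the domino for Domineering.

X's best at [../.O/../X.]: (0,1)

ply 1, X at ../.O/../X. | (0,0)=-1→X./.O/../X.; (0,1)=+0→.X/.O/../X.*; (1,0)=+0→../XO/../X.; (2,0)=+0→../.O/X./X.; (2,1)=+0→../.O/.X/X.; (3,1)=+0→../.O/../XX
ply 2, O at .X/.O/../X. | (0,0)=+0→OX/.O/../X.*; (1,0)=+0→.X/OO/../X.; (2,0)=+0→.X/.O/O./X.; (2,1)=+0→.X/.O/.O/X.; (3,1)=+0→.X/.O/../XO
ply 3, X at OX/.O/../X. | (1,0)=+0→OX/XO/../X.*; (2,0)=+0→OX/.O/X./X.; (2,1)=+0→OX/.O/.X/X.; (3,1)=+0→OX/.O/../XX
ply 4, O at OX/XO/../X. | (2,0)=+0→OX/XO/O./X.*; (2,1)=-1→OX/XO/.O/X.; (3,1)=-1→OX/XO/../XO
ply 5, X at OX/XO/O./X. | (2,1)=+0→OX/XO/OX/X.*; (3,1)=+0→OX/XO/O./XX
ply 6, O at OX/XO/OX/X. | (3,1)=+0→OX/XO/OX/XO*
ply 7: OX/XO/OX/XO is terminal +0 (X); from ../.O/../X. depth 6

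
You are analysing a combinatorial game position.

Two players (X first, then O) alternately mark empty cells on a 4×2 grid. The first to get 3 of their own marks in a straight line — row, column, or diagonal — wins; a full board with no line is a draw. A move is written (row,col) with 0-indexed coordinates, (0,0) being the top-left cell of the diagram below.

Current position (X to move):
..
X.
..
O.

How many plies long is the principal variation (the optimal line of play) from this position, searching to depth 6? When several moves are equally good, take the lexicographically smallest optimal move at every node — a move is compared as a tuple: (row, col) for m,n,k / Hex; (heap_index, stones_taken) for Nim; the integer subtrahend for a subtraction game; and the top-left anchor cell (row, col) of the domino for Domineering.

PV length from [../X./../O.]: 6 plies

ply 1, X at ../X./../O. | (0,0)=+0→X./X./../O.*; (0,1)=+0→.X/X./../O.; (1,1)=+0→../XX/../O.; (2,0)=+0→../X./X./O.; (2,1)=+0→../X./.X/O.; (3,1)=+0→../X./../OX
ply 2, O at X./X./../O. | (0,1)=-1→XO/X./../O.; (1,1)=-1→X./XO/../O.; (2,0)=+0→X./X./O./O.*; (2,1)=-1→X./X./.O/O.; (3,1)=-1→X./X./../OO
ply 3, X at X./X./O./O. | (0,1)=+0→XX/X./O./O.*; (1,1)=+0→X./XX/O./O.; (2,1)=+0→X./X./OX/O.; (3,1)=+0→X./X./O./OX
ply 4, O at XX/X./O./O. | (1,1)=+0→XX/XO/O./O.*; (2,1)=+0→XX/X./OO/O.; (3,1)=+0→XX/X./O./OO
ply 5, X at XX/XO/O./O. | (2,1)=+0→XX/XO/OX/O.*; (3,1)=+0→XX/XO/O./OX
ply 6, O at XX/XO/OX/O. | (3,1)=+0→XX/XO/OX/OO*
ply 7: XX/XO/OX/OO is terminal +0 (X); from ../X./../O. depth 6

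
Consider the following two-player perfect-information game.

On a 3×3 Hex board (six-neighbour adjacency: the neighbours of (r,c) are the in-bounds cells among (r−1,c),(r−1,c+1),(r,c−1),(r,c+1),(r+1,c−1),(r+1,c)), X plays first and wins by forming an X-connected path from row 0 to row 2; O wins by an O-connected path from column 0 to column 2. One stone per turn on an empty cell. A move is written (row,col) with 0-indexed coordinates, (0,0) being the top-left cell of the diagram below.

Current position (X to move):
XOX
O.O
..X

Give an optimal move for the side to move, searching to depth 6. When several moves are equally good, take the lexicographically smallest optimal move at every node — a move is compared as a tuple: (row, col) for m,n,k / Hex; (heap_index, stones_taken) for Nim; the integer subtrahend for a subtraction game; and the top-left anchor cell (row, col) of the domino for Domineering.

X's best at [XOX/O.O/..X]: (1,1)

[XOX/O.O/..X] X move#1: (1,1):+1/XOX/OXO/..X*, (2,0):-1/XOX/O.O/X.X, (2,1):-1/XOX/O.O/.XX
[XOX/OXO/..X] O move#2: (2,0):-1/XOX/OXO/O.X*, (2,1):-1/XOX/OXO/.OX
[XOX/OXO/O.X] X move#3: (2,1):+1/XOX/OXO/OXX*
[XOX/OXO/OXX] end (terminal -1, O#4); searched XOX/O.O/..X to 6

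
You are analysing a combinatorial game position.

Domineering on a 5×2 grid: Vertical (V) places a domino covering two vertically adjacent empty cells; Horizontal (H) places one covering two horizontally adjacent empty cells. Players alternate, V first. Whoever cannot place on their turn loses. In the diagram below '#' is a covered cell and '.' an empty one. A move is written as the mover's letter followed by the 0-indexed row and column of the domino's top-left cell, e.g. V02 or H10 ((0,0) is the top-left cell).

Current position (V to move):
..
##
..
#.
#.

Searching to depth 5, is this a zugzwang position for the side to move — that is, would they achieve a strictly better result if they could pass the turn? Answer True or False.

p1 V@[../##/../#./#.]: V21[../##/.#/##/#.]-1* V31[../##/../##/##]-1
p2 H@[../##/.#/##/#.]: H00[##/##/.#/##/#.]+1*
p3 V@[##/##/.#/##/#.] terminal -1; root [../##/../#./#.] d5
suppose V passes — search the same position with H to move:
pass> p1 H@[../##/../#./#.]: H00[##/##/../#./#.]-1 H20[../##/##/#./#.]+1*
pass> p2 V@[../##/##/#./#.]: V31[../##/##/##/##]-1*
pass> p3 H@[../##/##/##/##]: H00[##/##/##/##/##]+1*
pass> p4 V@[##/##/##/##/##] terminal -1; root [../##/../#./#.] d5
for V: play -1, pass -1

zugzwang(../##/../#./#., V) = False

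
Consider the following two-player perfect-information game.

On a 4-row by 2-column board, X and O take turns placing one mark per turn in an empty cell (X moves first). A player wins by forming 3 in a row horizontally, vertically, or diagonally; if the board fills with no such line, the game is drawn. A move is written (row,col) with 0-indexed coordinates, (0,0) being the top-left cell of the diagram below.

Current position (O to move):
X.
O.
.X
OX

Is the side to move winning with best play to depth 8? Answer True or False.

ply 1, O at X./O./.X/OX | (0,1)=-1→XO/O./.X/OX; (1,1)=+0→X./OO/.X/OX; (2,0)=+1→X./O./OX/OX*
ply 2: X./O./OX/OX is terminal -1 (X); from X./O./.X/OX depth 8

O winning at [X./O./.X/OX]: True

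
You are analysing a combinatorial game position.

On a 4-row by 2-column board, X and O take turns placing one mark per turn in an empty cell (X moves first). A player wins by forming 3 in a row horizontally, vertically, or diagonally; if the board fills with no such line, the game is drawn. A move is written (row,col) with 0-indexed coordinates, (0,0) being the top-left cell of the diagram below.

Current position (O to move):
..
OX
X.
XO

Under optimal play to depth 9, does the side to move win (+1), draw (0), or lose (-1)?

[../OX/X./XO] O move#1: (0,0):+0/O./OX/X./XO*, (0,1):+0/.O/OX/X./XO, (2,1):+0/../OX/XO/XO
[O./OX/X./XO] X move#2: (0,1):+0/OX/OX/X./XO*, (2,1):+0/O./OX/XX/XO
[OX/OX/X./XO] O move#3: (2,1):+0/OX/OX/XO/XO*
[OX/OX/XO/XO] end (terminal +0, X#4); searched ../OX/X./XO to 9

value(../OX/X./XO, O) = 0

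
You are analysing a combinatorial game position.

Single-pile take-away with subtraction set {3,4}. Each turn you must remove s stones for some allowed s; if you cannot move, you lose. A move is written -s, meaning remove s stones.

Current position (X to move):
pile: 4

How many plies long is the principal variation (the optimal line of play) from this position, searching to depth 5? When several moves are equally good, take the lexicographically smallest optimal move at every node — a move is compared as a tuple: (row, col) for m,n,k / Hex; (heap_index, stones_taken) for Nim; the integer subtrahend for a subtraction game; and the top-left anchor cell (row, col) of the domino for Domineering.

p1 X@[4]: -3[1]+1* -4[0]+1
p2 O@[1] terminal -1; root [4] d5

PV length from [4]: 1 ply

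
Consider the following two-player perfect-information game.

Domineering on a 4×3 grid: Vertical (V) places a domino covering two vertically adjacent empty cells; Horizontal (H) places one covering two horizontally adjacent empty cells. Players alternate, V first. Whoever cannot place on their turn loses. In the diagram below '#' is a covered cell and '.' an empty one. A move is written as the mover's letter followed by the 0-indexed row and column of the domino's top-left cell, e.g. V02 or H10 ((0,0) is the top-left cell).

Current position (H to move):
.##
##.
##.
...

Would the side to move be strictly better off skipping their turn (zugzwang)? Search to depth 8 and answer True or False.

ply 1, H at .##/##./##./... | H30=-1→.##/##./##./##.*; H31=-1→.##/##./##./.##
ply 2, V at .##/##./##./##. | V12=+1→.##/###/###/##.*; V22=+1→.##/##./###/###
ply 3: .##/###/###/##. is terminal -1 (H); from .##/##./##./... depth 8
pass branch (V moves first from the same position):
  | ply 1, V at .##/##./##./... | V12=-1→.##/###/###/...*; V22=-1→.##/##./###/..#
  | ply 2, H at .##/###/###/... | H30=+1→.##/###/###/##.*; H31=+1→.##/###/###/.##
  | ply 3: .##/###/###/##. is terminal -1 (V); from .##/##./##./... depth 8
H moving scores -1; H passing scores +1

zugzwang(.##/##./##./..., H) = True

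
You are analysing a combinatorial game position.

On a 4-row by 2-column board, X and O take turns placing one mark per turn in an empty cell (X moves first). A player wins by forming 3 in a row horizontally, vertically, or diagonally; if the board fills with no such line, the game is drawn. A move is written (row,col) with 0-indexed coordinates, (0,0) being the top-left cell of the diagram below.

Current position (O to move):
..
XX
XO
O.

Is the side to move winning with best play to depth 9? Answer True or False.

O winning at [../XX/XO/O.]: False

p1 O@[../XX/XO/O.]: (0,0)[O./XX/XO/O.]+0* (0,1)[.O/XX/XO/O.]-1 (3,1)[../XX/XO/OO]-1
p2 X@[O./XX/XO/O.]: (0,1)[OX/XX/XO/O.]+0* (3,1)[O./XX/XO/OX]+0
p3 O@[OX/XX/XO/O.]: (3,1)[OX/XX/XO/OO]+0*
p4 X@[OX/XX/XO/OO] terminal +0; root [../XX/XO/O.] d9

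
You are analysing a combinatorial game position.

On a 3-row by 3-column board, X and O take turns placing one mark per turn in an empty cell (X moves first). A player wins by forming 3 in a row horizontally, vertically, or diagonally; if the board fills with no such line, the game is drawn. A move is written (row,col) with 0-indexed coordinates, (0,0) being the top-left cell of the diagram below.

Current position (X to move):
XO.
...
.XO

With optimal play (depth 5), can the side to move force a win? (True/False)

[XO./.../.XO] X move#1: (0,2):+0/XOX/.../.XO*, (1,0):+0/XO./X../.XO, (1,1):+0/XO./.X./.XO, (1,2):+0/XO./..X/.XO, (2,0):+0/XO./.../XXO
[XOX/.../.XO] O move#2: (1,0):+0/XOX/O../.XO*, (1,1):+0/XOX/.O./.XO, (1,2):-1/XOX/..O/.XO, (2,0):+0/XOX/.../OXO
[XOX/O../.XO] X move#3: (1,1):+0/XOX/OX./.XO*, (1,2):+0/XOX/O.X/.XO, (2,0):+0/XOX/O../XXO
[XOX/OX./.XO] O move#4: (1,2):-1/XOX/OXO/.XO, (2,0):+0/XOX/OX./OXO*
[XOX/OX./OXO] X move#5: (1,2):+0/XOX/OXX/OXO*
[XOX/OXX/OXO] end (terminal +0, O#6); searched XO./.../.XO to 5

X winning at [XO./.../.XO]: False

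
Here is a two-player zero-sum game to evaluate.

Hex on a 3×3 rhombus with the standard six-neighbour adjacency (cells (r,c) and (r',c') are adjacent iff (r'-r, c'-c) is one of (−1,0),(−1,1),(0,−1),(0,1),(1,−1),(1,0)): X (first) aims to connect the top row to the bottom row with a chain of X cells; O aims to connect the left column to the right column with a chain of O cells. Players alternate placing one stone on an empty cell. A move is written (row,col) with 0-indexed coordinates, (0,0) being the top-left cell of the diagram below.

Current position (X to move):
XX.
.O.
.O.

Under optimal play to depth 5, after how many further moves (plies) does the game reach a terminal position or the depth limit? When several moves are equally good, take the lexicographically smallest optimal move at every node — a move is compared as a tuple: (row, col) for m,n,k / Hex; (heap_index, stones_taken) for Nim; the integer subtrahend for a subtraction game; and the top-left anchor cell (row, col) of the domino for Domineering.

ply 1, X at XX./.O./.O. | (0,2)=-1→XXX/.O./.O.*; (1,0)=-1→XX./XO./.O.; (1,2)=-1→XX./.OX/.O.; (2,0)=-1→XX./.O./XO.; (2,2)=-1→XX./.O./.OX
ply 2, O at XXX/.O./.O. | (1,0)=+1→XXX/OO./.O.*; (1,2)=+1→XXX/.OO/.O.; (2,0)=+1→XXX/.O./OO.; (2,2)=+1→XXX/.O./.OO
ply 3, X at XXX/OO./.O. | (1,2)=-1→XXX/OOX/.O.*; (2,0)=-1→XXX/OO./XO.; (2,2)=-1→XXX/OO./.OX
ply 4, O at XXX/OOX/.O. | (2,0)=-1→XXX/OOX/OO.; (2,2)=+1→XXX/OOX/.OO*
ply 5: XXX/OOX/.OO is terminal -1 (X); from XX./.O./.O. depth 5

PV length from [XX./.O./.O.]: 4 plies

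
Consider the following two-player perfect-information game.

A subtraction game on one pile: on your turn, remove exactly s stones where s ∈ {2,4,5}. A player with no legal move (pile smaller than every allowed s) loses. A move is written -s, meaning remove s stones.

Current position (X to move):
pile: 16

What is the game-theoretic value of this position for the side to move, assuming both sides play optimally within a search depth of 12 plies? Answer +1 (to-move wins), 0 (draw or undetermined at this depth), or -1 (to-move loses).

value(16, X) = +1

p1 X@[16]: -2[14]+1* -4[12]-1 -5[11]-1
p2 O@[14]: -2[12]-1* -4[10]-1 -5[9]-1
p3 X@[12]: -2[10]-1 -4[8]+1* -5[7]+1
p4 O@[8]: -2[6]-1* -4[4]-1 -5[3]-1
p5 X@[6]: -2[4]-1 -4[2]-1 -5[1]+1*
p6 O@[1] terminal -1; root [16] d12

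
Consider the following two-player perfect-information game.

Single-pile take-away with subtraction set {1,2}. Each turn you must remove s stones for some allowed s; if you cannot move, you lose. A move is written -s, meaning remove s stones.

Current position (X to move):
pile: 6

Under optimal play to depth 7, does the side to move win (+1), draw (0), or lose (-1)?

[6] X move#1: -1:-1/5*, -2:-1/4
[5] O move#2: -1:-1/4, -2:+1/3*
[3] X move#3: -1:-1/2*, -2:-1/1
[2] O move#4: -1:-1/1, -2:+1/0*
[0] end (terminal -1, X#5); searched 6 to 7

value(6, X) = -1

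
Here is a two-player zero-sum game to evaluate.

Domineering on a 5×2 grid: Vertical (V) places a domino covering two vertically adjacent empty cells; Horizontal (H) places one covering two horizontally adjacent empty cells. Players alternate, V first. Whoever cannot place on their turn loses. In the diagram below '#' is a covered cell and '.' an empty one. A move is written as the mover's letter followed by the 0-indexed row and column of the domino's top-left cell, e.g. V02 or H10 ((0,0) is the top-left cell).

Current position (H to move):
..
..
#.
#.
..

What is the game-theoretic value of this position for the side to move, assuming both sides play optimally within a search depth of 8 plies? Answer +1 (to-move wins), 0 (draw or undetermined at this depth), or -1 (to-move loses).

value(../../#./#./.., H) = +1

[../../#./#./..] H move#1: H00:+1/##/../#./#./..*, H10:+1/../##/#./#./.., H40:-1/../../#./#./##
[##/../#./#./..] V move#2: V11:-1/##/.#/##/#./..*, V21:-1/##/../##/##/.., V31:-1/##/../#./##/.#
[##/.#/##/#./..] H move#3: H40:+1/##/.#/##/#./##*
[##/.#/##/#./##] end (terminal -1, V#4); searched ../../#./#./.. to 8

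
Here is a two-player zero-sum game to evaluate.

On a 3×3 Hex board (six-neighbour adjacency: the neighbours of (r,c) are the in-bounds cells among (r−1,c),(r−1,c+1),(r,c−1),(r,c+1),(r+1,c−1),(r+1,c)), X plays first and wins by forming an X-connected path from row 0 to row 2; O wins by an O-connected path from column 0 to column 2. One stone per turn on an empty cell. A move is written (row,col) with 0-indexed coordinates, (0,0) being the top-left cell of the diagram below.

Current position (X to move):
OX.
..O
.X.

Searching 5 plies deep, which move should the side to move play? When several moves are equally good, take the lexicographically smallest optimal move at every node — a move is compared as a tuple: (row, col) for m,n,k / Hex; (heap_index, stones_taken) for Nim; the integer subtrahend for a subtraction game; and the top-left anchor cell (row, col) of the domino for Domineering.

X's best at [OX./..O/.X.]: (1,0)

[OX./..O/.X.] X move#1: (0,2):-1/OXX/..O/.X., (1,0):+1/OX./X.O/.X.*, (1,1):+1/OX./.XO/.X., (2,0):+1/OX./..O/XX., (2,2):-1/OX./..O/.XX
[OX./X.O/.X.] O move#2: (0,2):-1/OXO/X.O/.X.*, (1,1):-1/OX./XOO/.X., (2,0):-1/OX./X.O/OX., (2,2):-1/OX./X.O/.XO
[OXO/X.O/.X.] X move#3: (1,1):+1/OXO/XXO/.X.*, (2,0):+1/OXO/X.O/XX., (2,2):+1/OXO/X.O/.XX
[OXO/XXO/.X.] end (terminal -1, O#4); searched OX./..O/.X. to 5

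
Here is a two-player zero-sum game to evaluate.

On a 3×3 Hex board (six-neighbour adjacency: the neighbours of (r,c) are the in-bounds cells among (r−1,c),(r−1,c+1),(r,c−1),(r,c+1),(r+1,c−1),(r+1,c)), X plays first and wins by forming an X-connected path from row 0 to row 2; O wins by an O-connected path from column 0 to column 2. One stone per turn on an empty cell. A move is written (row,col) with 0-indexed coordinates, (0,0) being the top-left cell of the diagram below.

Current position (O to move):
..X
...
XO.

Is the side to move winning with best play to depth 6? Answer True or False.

ply 1, O at ..X/.../XO. | (0,0)=-1→O.X/.../XO.*; (0,1)=-1→.OX/.../XO.; (1,0)=-1→..X/O../XO.; (1,1)=-1→..X/.O./XO.; (1,2)=-1→..X/..O/XO.; (2,2)=-1→..X/.../XOO
ply 2, X at O.X/.../XO. | (0,1)=+1→OXX/.../XO.*; (1,0)=+1→O.X/X../XO.; (1,1)=+1→O.X/.X./XO.; (1,2)=+1→O.X/..X/XO.; (2,2)=+1→O.X/.../XOX
ply 3, O at OXX/.../XO. | (1,0)=-1→OXX/O../XO.*; (1,1)=-1→OXX/.O./XO.; (1,2)=-1→OXX/..O/XO.; (2,2)=-1→OXX/.../XOO
ply 4, X at OXX/O../XO. | (1,1)=+1→OXX/OX./XO.*; (1,2)=+1→OXX/O.X/XO.; (2,2)=+1→OXX/O../XOX
ply 5: OXX/OX./XO. is terminal -1 (O); from ..X/.../XO. depth 6

O winning at [..X/.../XO.]: False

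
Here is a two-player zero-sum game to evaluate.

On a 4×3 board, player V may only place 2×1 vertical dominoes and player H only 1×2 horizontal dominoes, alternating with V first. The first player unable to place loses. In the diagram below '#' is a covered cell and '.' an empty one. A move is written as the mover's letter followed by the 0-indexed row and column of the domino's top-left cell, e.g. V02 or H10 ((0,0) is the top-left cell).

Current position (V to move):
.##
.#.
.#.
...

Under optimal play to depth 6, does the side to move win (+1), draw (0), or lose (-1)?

value(.##/.#./.#./..., V) = +1

ply 1, V at .##/.#./.#./... | V00=+1→###/##./.#./...*; V10=+1→.##/##./##./...; V12=+1→.##/.##/.##/...; V20=+1→.##/.#./##./#..; V22=+1→.##/.#./.##/..#
ply 2, H at ###/##./.#./... | H30=-1→###/##./.#./##.*; H31=-1→###/##./.#./.##
ply 3, V at ###/##./.#./##. | V12=+1→###/###/.##/##.*; V22=+1→###/##./.##/###
ply 4: ###/###/.##/##. is terminal -1 (H); from .##/.#./.#./... depth 6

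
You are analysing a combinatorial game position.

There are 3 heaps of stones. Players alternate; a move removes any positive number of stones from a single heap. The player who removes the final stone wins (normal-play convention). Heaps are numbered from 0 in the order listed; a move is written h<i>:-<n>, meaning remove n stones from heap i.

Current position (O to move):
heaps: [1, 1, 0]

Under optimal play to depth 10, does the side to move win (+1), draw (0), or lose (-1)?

value((1,1,0), O) = -1

[(1,1,0)] O move#1: h0:-1:-1/(0,1,0)*, h1:-1:-1/(1,0,0)
[(0,1,0)] X move#2: h1:-1:+1/(0,0,0)*
[(0,0,0)] end (terminal -1, O#3); searched (1,1,0) to 10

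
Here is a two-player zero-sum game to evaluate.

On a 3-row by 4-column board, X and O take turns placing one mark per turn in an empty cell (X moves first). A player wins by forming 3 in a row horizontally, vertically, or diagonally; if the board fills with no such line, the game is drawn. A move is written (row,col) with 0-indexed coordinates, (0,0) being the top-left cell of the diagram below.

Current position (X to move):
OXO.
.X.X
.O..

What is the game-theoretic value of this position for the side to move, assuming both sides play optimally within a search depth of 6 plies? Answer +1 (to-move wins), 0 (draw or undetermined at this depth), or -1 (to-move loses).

p1 X@[OXO./.X.X/.O..]: (0,3)[OXOX/.X.X/.O..]+1* (1,0)[OXO./XX.X/.O..]-1 (1,2)[OXO./.XXX/.O..]+1 (2,0)[OXO./.X.X/XO..]-1 (2,2)[OXO./.X.X/.OX.]+0 (2,3)[OXO./.X.X/.O.X]+1
p2 O@[OXOX/.X.X/.O..]: (1,0)[OXOX/OX.X/.O..]-1* (1,2)[OXOX/.XOX/.O..]-1 (2,0)[OXOX/.X.X/OO..]-1 (2,2)[OXOX/.X.X/.OO.]-1 (2,3)[OXOX/.X.X/.O.O]-1
p3 X@[OXOX/OX.X/.O..]: (1,2)[OXOX/OXXX/.O..]+1* (2,0)[OXOX/OX.X/XO..]+1 (2,2)[OXOX/OX.X/.OX.]-1 (2,3)[OXOX/OX.X/.O.X]+1
p4 O@[OXOX/OXXX/.O..] terminal -1; root [OXO./.X.X/.O..] d6

value(OXO./.X.X/.O.., X) = +1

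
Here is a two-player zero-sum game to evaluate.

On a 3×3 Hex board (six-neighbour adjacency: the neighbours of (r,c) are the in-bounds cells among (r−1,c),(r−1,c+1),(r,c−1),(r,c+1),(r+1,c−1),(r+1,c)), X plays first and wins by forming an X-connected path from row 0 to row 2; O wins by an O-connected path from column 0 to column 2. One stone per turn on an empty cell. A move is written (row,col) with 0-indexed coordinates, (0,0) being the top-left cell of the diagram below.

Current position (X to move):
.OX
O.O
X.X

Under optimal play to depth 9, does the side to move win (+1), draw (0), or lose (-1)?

ply 1, X at .OX/O.O/X.X | (0,0)=-1→XOX/O.O/X.X; (1,1)=+1→.OX/OXO/X.X*; (2,1)=-1→.OX/O.O/XXX
ply 2: .OX/OXO/X.X is terminal -1 (O); from .OX/O.O/X.X depth 9

value(.OX/O.O/X.X, X) = +1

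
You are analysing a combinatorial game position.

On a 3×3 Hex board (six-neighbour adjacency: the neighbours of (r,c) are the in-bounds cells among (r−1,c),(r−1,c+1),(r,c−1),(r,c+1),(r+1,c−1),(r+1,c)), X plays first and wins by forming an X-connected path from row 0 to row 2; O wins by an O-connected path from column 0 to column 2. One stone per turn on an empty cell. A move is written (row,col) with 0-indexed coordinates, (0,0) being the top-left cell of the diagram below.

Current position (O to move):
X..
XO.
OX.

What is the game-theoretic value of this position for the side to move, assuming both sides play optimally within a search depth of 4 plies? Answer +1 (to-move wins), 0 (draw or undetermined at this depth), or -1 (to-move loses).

p1 O@[X../XO./OX.]: (0,1)[XO./XO./OX.]+1* (0,2)[X.O/XO./OX.]+1 (1,2)[X../XOO/OX.]+1 (2,2)[X../XO./OXO]+1
p2 X@[XO./XO./OX.]: (0,2)[XOX/XO./OX.]-1* (1,2)[XO./XOX/OX.]-1 (2,2)[XO./XO./OXX]-1
p3 O@[XOX/XO./OX.]: (1,2)[XOX/XOO/OX.]+1* (2,2)[XOX/XO./OXO]-1
p4 X@[XOX/XOO/OX.] terminal -1; root [X../XO./OX.] d4

value(X../XO./OX., O) = +1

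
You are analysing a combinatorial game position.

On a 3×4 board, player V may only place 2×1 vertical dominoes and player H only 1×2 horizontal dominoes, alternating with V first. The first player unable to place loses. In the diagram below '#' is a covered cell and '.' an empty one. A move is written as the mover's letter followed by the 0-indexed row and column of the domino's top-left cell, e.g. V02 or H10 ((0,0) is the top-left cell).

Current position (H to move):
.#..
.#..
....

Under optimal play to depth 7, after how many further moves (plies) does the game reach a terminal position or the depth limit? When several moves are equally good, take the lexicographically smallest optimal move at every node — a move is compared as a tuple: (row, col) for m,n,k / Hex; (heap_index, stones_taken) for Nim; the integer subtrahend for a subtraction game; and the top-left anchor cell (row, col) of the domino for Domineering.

ply 1, H at .#../.#../.... | H02=-1→.###/.#../....; H12=+1→.#../.###/....*; H20=-1→.#../.#../##..; H21=-1→.#../.#../.##.; H22=-1→.#../.#../..##
ply 2, V at .#../.###/.... | V00=-1→##../####/....*; V10=-1→.#../####/#...
ply 3, H at ##../####/.... | H02=+1→####/####/....*; H20=+1→##../####/##..; H21=+1→##../####/.##.; H22=+1→##../####/..##
ply 4: ####/####/.... is terminal -1 (V); from .#../.#../.... depth 7

PV length from [.#../.#../....]: 3 plies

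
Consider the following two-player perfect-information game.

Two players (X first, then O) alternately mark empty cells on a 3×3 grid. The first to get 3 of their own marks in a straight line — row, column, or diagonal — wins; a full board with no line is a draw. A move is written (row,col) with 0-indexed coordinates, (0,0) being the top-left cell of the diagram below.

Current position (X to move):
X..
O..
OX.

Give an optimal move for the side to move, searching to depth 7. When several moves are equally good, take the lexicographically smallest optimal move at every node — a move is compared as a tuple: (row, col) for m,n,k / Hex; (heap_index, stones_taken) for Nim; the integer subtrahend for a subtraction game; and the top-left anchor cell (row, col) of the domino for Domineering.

[X../O../OX.] X move#1: (0,1):+1/XX./O../OX.*, (0,2):+1/X.X/O../OX., (1,1):+1/X../OX./OX., (1,2):+1/X../O.X/OX., (2,2):-1/X../O../OXX
[XX./O../OX.] O move#2: (0,2):-1/XXO/O../OX.*, (1,1):-1/XX./OO./OX., (1,2):-1/XX./O.O/OX., (2,2):-1/XX./O../OXO
[XXO/O../OX.] X move#3: (1,1):+1/XXO/OX./OX.*, (1,2):-1/XXO/O.X/OX., (2,2):-1/XXO/O../OXX
[XXO/OX./OX.] end (terminal -1, O#4); searched X../O../OX. to 7

X's best at [X../O../OX.]: (0,1)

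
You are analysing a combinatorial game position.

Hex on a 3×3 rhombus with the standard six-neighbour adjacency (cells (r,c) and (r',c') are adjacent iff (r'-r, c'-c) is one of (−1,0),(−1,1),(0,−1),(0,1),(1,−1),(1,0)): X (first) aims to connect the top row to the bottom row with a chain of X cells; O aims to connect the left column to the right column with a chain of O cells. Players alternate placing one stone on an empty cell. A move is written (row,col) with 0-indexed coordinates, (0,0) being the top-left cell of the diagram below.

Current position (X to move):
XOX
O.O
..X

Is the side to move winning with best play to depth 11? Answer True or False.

X winning at [XOX/O.O/..X]: True

p1 X@[XOX/O.O/..X]: (1,1)[XOX/OXO/..X]+1* (2,0)[XOX/O.O/X.X]-1 (2,1)[XOX/O.O/.XX]-1
p2 O@[XOX/OXO/..X]: (2,0)[XOX/OXO/O.X]-1* (2,1)[XOX/OXO/.OX]-1
p3 X@[XOX/OXO/O.X]: (2,1)[XOX/OXO/OXX]+1*
p4 O@[XOX/OXO/OXX] terminal -1; root [XOX/O.O/..X] d11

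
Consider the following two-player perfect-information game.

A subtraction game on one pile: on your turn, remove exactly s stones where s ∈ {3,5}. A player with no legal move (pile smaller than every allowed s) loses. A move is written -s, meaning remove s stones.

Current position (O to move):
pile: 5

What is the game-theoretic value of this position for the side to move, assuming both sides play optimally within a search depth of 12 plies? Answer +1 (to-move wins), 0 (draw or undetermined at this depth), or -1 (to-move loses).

[5] O move#1: -3:+1/2*, -5:+1/0
[2] end (terminal -1, X#2); searched 5 to 12

value(5, O) = +1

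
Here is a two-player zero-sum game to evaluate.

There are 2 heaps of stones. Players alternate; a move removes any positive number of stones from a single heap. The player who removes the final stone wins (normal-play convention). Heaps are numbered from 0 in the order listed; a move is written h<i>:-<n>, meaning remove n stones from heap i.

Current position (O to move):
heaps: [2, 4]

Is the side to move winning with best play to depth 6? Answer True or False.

ply 1, O at (2,4) | h0:-1=-1→(1,4); h0:-2=-1→(0,4); h1:-1=-1→(2,3); h1:-2=+1→(2,2)*; h1:-3=-1→(2,1); h1:-4=-1→(2,0)
ply 2, X at (2,2) | h0:-1=-1→(1,2)*; h0:-2=-1→(0,2); h1:-1=-1→(2,1); h1:-2=-1→(2,0)
ply 3, O at (1,2) | h0:-1=-1→(0,2); h1:-1=+1→(1,1)*; h1:-2=-1→(1,0)
ply 4, X at (1,1) | h0:-1=-1→(0,1)*; h1:-1=-1→(1,0)
ply 5, O at (0,1) | h1:-1=+1→(0,0)*
ply 6: (0,0) is terminal -1 (X); from (2,4) depth 6

O winning at [(2,4)]: True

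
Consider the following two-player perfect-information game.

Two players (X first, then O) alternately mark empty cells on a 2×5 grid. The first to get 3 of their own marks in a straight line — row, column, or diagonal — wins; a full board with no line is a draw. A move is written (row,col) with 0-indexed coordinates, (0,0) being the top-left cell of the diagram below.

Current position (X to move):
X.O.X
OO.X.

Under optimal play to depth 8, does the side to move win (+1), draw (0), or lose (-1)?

ply 1, X at X.O.X/OO.X. | (0,1)=-1→XXO.X/OO.X.; (0,3)=-1→X.OXX/OO.X.; (1,2)=+0→X.O.X/OOXX.*; (1,4)=-1→X.O.X/OO.XX
ply 2, O at X.O.X/OOXX. | (0,1)=-1→XOO.X/OOXX.; (0,3)=-1→X.OOX/OOXX.; (1,4)=+0→X.O.X/OOXXO*
ply 3, X at X.O.X/OOXXO | (0,1)=+0→XXO.X/OOXXO*; (0,3)=+0→X.OXX/OOXXO
ply 4, O at XXO.X/OOXXO | (0,3)=+0→XXOOX/OOXXO*
ply 5: XXOOX/OOXXO is terminal +0 (X); from X.O.X/OO.X. depth 8

value(X.O.X/OO.X., X) = 0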